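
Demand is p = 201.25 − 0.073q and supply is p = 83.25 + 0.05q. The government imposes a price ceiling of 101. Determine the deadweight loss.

22462.16

Competitive equilibrium: 201.25 − 0.073q = 83.25 + 0.05q → q* = 959.3496, p* = 131.2175.
At the ceiling p = 101, quantity supplied = (101 − 83.25)/0.05 = 355.
Willingness to pay at q' = 355: 201.25 − 0.073·355 = 175.335.
Δq = 959.3496 − 355 = 604.3496; wedge = 175.335 − 101 = 74.335.
Deadweight loss = ½ × 604.3496 × 74.335 = 22462.16.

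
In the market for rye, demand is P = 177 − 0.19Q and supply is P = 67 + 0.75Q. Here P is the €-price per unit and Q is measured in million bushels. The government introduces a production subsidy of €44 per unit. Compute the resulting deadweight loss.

Competitive equilibrium: 177 − 0.19Q = 67 + 0.75Q → Q* = 117.0213, P* = 154.766.
The subsidy lowers effective supply by 44: P = 23 + 0.75Q.
New quantity: 177 − 0.19Q = 23 + 0.75Q → Q' = 163.8298.
Overproduction ΔQ = 163.8298 − 117.0213 = 46.8085; wedge = subsidy = 44.
The triangle = ½ × 46.8085 × 44 = €1029.79 million.

€1029.79 million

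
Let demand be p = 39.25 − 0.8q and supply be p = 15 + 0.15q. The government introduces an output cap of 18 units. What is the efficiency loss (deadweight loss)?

26.91

Competitive equilibrium: 39.25 − 0.8q = 15 + 0.15q → q* = 25.5263, p* = 18.8289.
At q = 18: demand price = 39.25 − 0.8·18 = 24.85; supply price = 15 + 0.15·18 = 17.7.
Δq = 25.5263 − 18 = 7.5263; wedge = 24.85 − 17.7 = 7.15.
The triangle = ½ × 7.5263 × 7.15 = 26.91.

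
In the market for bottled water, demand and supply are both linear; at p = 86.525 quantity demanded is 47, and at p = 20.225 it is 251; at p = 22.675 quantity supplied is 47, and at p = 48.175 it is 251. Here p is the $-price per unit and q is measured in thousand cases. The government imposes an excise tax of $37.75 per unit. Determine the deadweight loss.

Demand slope = (20.225 − 86.525)/(251 − 47) = −0.325, so p = 101.8 − 0.325q.
Supply slope = (48.175 − 22.675)/(251 − 47) = 0.125, so p = 16.8 + 0.125q.
Competitive equilibrium: 101.8 − 0.325q = 16.8 + 0.125q → q* = 188.8889, p* = 40.4111.
With the tax, the buyer price exceeds the seller price by 37.75: (101.8 − 0.325q) − (16.8 + 0.125q) = 37.75 → q' = 105.
Δq = 188.8889 − 105 = 83.8889; the wedge equals the tax, 37.75.
DWL = ½ × 83.8889 × 37.75 = $1583.40 thousand.

$1583.40 thousand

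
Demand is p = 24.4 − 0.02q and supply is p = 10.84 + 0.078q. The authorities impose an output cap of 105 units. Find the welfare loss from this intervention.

54.56

Competitive equilibrium: 24.4 − 0.02q = 10.84 + 0.078q → q* = 138.3673, p* = 21.6327.
At q = 105: demand price = 24.4 − 0.02·105 = 22.3; supply price = 10.84 + 0.078·105 = 19.03.
Δq = 138.3673 − 105 = 33.3673; wedge = 22.3 − 19.03 = 3.27.
Deadweight loss = ½ × 33.3673 × 3.27 = 54.56.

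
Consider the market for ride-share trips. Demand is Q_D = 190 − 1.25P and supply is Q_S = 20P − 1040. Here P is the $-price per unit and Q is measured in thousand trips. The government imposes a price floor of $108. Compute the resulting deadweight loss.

In inverse form: demand P = 152 − 0.8Q, supply P = 52 + 0.05Q.
Competitive equilibrium: 152 − 0.8Q = 52 + 0.05Q → Q* = 117.6471, P* = 57.8824.
At the floor P = 108, quantity demanded = (152 − 108)/0.8 = 55.
Sellers' marginal cost at Q' = 55: 52 + 0.05·55 = 54.75.
ΔQ = 117.6471 − 55 = 62.6471; wedge = 108 − 54.75 = 53.25.
Deadweight loss = ½ × 62.6471 × 53.25 = $1667.98 thousand.

$1667.98 thousand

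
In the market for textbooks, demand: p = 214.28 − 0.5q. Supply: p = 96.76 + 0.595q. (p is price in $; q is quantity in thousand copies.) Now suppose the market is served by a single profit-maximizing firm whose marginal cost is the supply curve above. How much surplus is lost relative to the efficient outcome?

$619.72 thousand

Competitive equilibrium: 214.28 − 0.5q = 96.76 + 0.595q → q* = 107.3242, p* = 160.6179.
Marginal revenue: MR = 214.28 − q. Set MR = MC: 214.28 − q = 96.76 + 0.595q → q_m = 73.6803.
Price p_m = 214.28 − 0.5·73.6803 = 177.4399; MC(q_m) = 96.76 + 0.595·73.6803 = 140.5998.
Competitive q* = 107.3242, so Δq = 33.6439; wedge = 177.4399 − 140.5998 = 36.8401.
The triangle = ½ × 33.6439 × 36.8401 = $619.72 thousand.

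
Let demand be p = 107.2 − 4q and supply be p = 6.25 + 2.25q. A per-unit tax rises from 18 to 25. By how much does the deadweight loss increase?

Competitive equilibrium: 107.2 − 4q = 6.25 + 2.25q → q* = 16.152, p* = 42.592.
For a per-unit tax t: Δq = t/6.25, so DWL = ½·t·(t/6.25) = t²/12.5.
At t = 18: DWL = 25.92. At t = 25: DWL = 50.
Increase = 50 − 25.92 = 24.08.

24.08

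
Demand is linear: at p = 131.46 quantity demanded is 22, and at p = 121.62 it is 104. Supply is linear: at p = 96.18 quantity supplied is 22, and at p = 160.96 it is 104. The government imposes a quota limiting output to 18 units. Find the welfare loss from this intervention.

Demand slope = (121.62 − 131.46)/(104 − 22) = −0.12, so p = 134.1 − 0.12q.
Supply slope = (160.96 − 96.18)/(104 − 22) = 0.79, so p = 78.8 + 0.79q.
Competitive equilibrium: 134.1 − 0.12q = 78.8 + 0.79q → q* = 60.7692, p* = 126.8077.
At q = 18: demand price = 134.1 − 0.12·18 = 131.94; supply price = 78.8 + 0.79·18 = 93.02.
Δq = 60.7692 − 18 = 42.7692; wedge = 131.94 − 93.02 = 38.92.
DWL = ½ × 42.7692 × 38.92 = 832.29.

832.29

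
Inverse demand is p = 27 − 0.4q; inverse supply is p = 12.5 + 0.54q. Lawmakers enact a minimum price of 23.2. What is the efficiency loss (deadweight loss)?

Competitive equilibrium: 27 − 0.4q = 12.5 + 0.54q → q* = 15.4255, p* = 20.8298.
At the floor p = 23.2, quantity demanded = (27 − 23.2)/0.4 = 9.5.
Sellers' marginal cost at q' = 9.5: 12.5 + 0.54·9.5 = 17.63.
Δq = 15.4255 − 9.5 = 5.9255; wedge = 23.2 − 17.63 = 5.57.
DWL = ½ × 5.9255 × 5.57 = 16.50.

16.50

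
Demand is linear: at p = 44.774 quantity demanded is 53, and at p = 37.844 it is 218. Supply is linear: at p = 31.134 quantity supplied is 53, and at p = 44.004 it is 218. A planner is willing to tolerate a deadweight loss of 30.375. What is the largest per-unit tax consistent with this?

2.7

Demand slope = (37.844 − 44.774)/(218 − 53) = −0.042, so p = 47 − 0.042q.
Supply slope = (44.004 − 31.134)/(218 − 53) = 0.078, so p = 27 + 0.078q.
Competitive equilibrium: 47 − 0.042q = 27 + 0.078q → q* = 166.6667, p* = 40.
A tax t gives Δq = t/0.12 and wedge t, so DWL = t²/0.24.
t²/0.24 = 30.375 → t² = 7.29 → t = 2.7.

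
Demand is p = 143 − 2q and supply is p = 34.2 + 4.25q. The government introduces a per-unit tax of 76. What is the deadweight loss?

Competitive equilibrium: 143 − 2q = 34.2 + 4.25q → q* = 17.408, p* = 108.184.
With the tax, the buyer price exceeds the seller price by 76: (143 − 2q) − (34.2 + 4.25q) = 76 → q' = 5.248.
Δq = 17.408 − 5.248 = 12.16; the wedge equals the tax, 76.
Welfare loss = ½ × 12.16 × 76 = 462.08.

462.08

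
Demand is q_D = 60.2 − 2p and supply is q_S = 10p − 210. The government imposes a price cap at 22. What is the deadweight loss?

8.01

In inverse form: demand p = 30.1 − 0.5q, supply p = 21 + 0.1q.
Competitive equilibrium: 30.1 − 0.5q = 21 + 0.1q → q* = 15.1667, p* = 22.5167.
At the ceiling p = 22, quantity supplied = (22 − 21)/0.1 = 10.
Willingness to pay at q' = 10: 30.1 − 0.5·10 = 25.1.
Δq = 15.1667 − 10 = 5.1667; wedge = 25.1 − 22 = 3.1.
Deadweight loss = ½ × 5.1667 × 3.1 = 8.01.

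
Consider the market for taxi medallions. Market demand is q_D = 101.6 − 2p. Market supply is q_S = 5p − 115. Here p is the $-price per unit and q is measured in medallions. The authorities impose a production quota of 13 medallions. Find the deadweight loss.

$249.78

In inverse form: demand p = 50.8 − 0.5q, supply p = 23 + 0.2q.
Competitive equilibrium: 50.8 − 0.5q = 23 + 0.2q → q* = 39.7143, p* = 30.9429.
At q = 13: demand price = 50.8 − 0.5·13 = 44.3; supply price = 23 + 0.2·13 = 25.6.
Δq = 39.7143 − 13 = 26.7143; wedge = 44.3 − 25.6 = 18.7.
DWL = ½ × 26.7143 × 18.7 = $249.78.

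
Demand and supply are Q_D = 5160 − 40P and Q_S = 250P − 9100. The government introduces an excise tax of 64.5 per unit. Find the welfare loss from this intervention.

71728.45

In inverse form: demand P = 129 − 0.025Q, supply P = 36.4 + 0.004Q.
Competitive equilibrium: 129 − 0.025Q = 36.4 + 0.004Q → Q* = 3193.1034, P* = 49.1724.
With the tax, the buyer price exceeds the seller price by 64.5: (129 − 0.025Q) − (36.4 + 0.004Q) = 64.5 → Q' = 968.9655.
ΔQ = 3193.1034 − 968.9655 = 2224.1379; the wedge equals the tax, 64.5.
Deadweight loss = ½ × 2224.1379 × 64.5 = 71728.45.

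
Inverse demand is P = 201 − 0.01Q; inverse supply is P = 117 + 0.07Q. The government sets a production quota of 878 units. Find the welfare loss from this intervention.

Competitive equilibrium: 201 − 0.01Q = 117 + 0.07Q → Q* = 1050, P* = 190.5.
At Q = 878: demand price = 201 − 0.01·878 = 192.22; supply price = 117 + 0.07·878 = 178.46.
ΔQ = 1050 − 878 = 172; wedge = 192.22 − 178.46 = 13.76.
DWL = ½ × 172 × 13.76 = 1183.36.

1183.36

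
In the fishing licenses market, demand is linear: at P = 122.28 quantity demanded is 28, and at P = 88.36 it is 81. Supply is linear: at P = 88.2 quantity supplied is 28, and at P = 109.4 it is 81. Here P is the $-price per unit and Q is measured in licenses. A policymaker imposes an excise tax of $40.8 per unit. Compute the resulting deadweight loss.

Demand slope = (88.36 − 122.28)/(81 − 28) = −0.64, so P = 140.2 − 0.64Q.
Supply slope = (109.4 − 88.2)/(81 − 28) = 0.4, so P = 77 + 0.4Q.
Competitive equilibrium: 140.2 − 0.64Q = 77 + 0.4Q → Q* = 60.7692, P* = 101.3077.
With the tax, the buyer price exceeds the seller price by 40.8: (140.2 − 0.64Q) − (77 + 0.4Q) = 40.8 → Q' = 21.5385.
ΔQ = 60.7692 − 21.5385 = 39.2307; the wedge equals the tax, 40.8.
DWL = ½ × 39.2307 × 40.8 = $800.31.

$800.31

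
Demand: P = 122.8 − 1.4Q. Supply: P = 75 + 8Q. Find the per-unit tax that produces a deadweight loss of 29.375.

23.5

Competitive equilibrium: 122.8 − 1.4Q = 75 + 8Q → Q* = 5.0851, P* = 115.6809.
A tax t gives ΔQ = t/9.4 and wedge t, so DWL = t²/18.8.
t²/18.8 = 29.375 → t² = 552.25 → t = 23.5.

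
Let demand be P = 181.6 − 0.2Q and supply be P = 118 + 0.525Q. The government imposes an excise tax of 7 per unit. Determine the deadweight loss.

33.79

Competitive equilibrium: 181.6 − 0.2Q = 118 + 0.525Q → Q* = 87.7241, P* = 164.0552.
With the tax, the buyer price exceeds the seller price by 7: (181.6 − 0.2Q) − (118 + 0.525Q) = 7 → Q' = 78.069.
ΔQ = 87.7241 − 78.069 = 9.6551; the wedge equals the tax, 7.
Welfare loss = ½ × 9.6551 × 7 = 33.79.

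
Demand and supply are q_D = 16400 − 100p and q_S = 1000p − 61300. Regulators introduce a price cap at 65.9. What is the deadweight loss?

123382.27

In inverse form: demand p = 164 − 0.01q, supply p = 61.3 + 0.001q.
Competitive equilibrium: 164 − 0.01q = 61.3 + 0.001q → q* = 9336.3636, p* = 70.6364.
At the ceiling p = 65.9, quantity supplied = (65.9 − 61.3)/0.001 = 4600.
Willingness to pay at q' = 4600: 164 − 0.01·4600 = 118.
Δq = 9336.3636 − 4600 = 4736.3636; wedge = 118 − 65.9 = 52.1.
DWL = ½ × 4736.3636 × 52.1 = 123382.27.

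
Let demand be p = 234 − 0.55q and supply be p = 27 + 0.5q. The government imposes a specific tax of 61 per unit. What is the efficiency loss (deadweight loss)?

1771.90

Competitive equilibrium: 234 − 0.55q = 27 + 0.5q → q* = 197.14286, p* = 125.57143.
With the tax, the buyer price exceeds the seller price by 61: (234 − 0.55q) − (27 + 0.5q) = 61 → q' = 139.04762.
Δq = 197.14286 − 139.04762 = 58.09524; the wedge equals the tax, 61.
Deadweight loss = ½ × 58.09524 × 61 = 1771.90.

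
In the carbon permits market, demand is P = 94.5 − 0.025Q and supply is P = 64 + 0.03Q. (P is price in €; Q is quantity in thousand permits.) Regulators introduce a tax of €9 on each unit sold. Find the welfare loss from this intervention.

€736.36 thousand

Competitive equilibrium: 94.5 − 0.025Q = 64 + 0.03Q → Q* = 554.5455, P* = 80.6364.
With the tax, the buyer price exceeds the seller price by 9: (94.5 − 0.025Q) − (64 + 0.03Q) = 9 → Q' = 390.9091.
ΔQ = 554.5455 − 390.9091 = 163.6364; the wedge equals the tax, 9.
Welfare loss = ½ × 163.6364 × 9 = €736.36 thousand.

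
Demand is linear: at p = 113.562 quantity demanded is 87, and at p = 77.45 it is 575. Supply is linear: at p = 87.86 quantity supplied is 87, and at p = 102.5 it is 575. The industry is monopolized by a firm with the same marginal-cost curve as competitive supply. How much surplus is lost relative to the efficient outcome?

1003.39

Demand slope = (77.45 − 113.562)/(575 − 87) = −0.074, so p = 120 − 0.074q.
Supply slope = (102.5 − 87.86)/(575 − 87) = 0.03, so p = 85.25 + 0.03q.
Competitive equilibrium: 120 − 0.074q = 85.25 + 0.03q → q* = 334.1346, p* = 95.274.
Marginal revenue: MR = 120 − 0.148q. Set MR = MC: 120 − 0.148q = 85.25 + 0.03q → q_m = 195.2247.
Price p_m = 120 − 0.074·195.2247 = 105.5534; MC(q_m) = 85.25 + 0.03·195.2247 = 91.1067.
Competitive q* = 334.1346, so Δq = 138.9099; wedge = 105.5534 − 91.1067 = 14.4467.
Deadweight loss = ½ × 138.9099 × 14.4467 = 1003.39.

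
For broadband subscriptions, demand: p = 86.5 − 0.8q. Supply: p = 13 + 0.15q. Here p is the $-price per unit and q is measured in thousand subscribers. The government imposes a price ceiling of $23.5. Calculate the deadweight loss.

$25.79 thousand

Competitive equilibrium: 86.5 − 0.8q = 13 + 0.15q → q* = 77.3684, p* = 24.6053.
At the ceiling p = 23.5, quantity supplied = (23.5 − 13)/0.15 = 70.
Willingness to pay at q' = 70: 86.5 − 0.8·70 = 30.5.
Δq = 77.3684 − 70 = 7.3684; wedge = 30.5 − 23.5 = 7.
The triangle = ½ × 7.3684 × 7 = $25.79 thousand.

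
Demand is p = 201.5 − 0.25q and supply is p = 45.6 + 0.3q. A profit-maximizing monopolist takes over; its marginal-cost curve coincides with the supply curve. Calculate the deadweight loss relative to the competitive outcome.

2157.74

Competitive equilibrium: 201.5 − 0.25q = 45.6 + 0.3q → q* = 283.4545, p* = 130.6364.
Marginal revenue: MR = 201.5 − 0.5q. Set MR = MC: 201.5 − 0.5q = 45.6 + 0.3q → q_m = 194.875.
Price p_m = 201.5 − 0.25·194.875 = 152.7813; MC(q_m) = 45.6 + 0.3·194.875 = 104.0625.
Competitive q* = 283.4545, so Δq = 88.5795; wedge = 152.7813 − 104.0625 = 48.7188.
Welfare loss = ½ × 88.5795 × 48.7188 = 2157.74.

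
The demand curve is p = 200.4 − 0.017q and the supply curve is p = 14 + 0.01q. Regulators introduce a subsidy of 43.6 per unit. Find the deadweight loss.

35202.96

Competitive equilibrium: 200.4 − 0.017q = 14 + 0.01q → q* = 6903.7037, p* = 83.037.
The subsidy lowers effective supply by 43.6: p = 0.01q − 29.6.
New quantity: 200.4 − 0.017q = 0.01q − 29.6 → q' = 8518.5185.
Overproduction Δq = 8518.5185 − 6903.7037 = 1614.8148; wedge = subsidy = 43.6.
The triangle = ½ × 1614.8148 × 43.6 = 35202.96.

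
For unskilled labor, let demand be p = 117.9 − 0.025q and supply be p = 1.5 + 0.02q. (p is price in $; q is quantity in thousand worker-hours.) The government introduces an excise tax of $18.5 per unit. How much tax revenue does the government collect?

$40247.78 thousand

Competitive equilibrium: 117.9 − 0.025q = 1.5 + 0.02q → q* = 2586.6667, p* = 53.2333.
With the tax, the buyer price exceeds the seller price by 18.5: (117.9 − 0.025q) − (1.5 + 0.02q) = 18.5 → q' = 2175.5556.
Tax revenue = 18.5 × 2175.5556 = $40247.78 thousand.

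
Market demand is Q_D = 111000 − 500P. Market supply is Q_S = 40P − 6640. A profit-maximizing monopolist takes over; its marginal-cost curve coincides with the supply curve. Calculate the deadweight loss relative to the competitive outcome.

276.21

In inverse form: demand P = 222 − 0.002Q, supply P = 166 + 0.025Q.
Competitive equilibrium: 222 − 0.002Q = 166 + 0.025Q → Q* = 2074.0741, P* = 217.8519.
Marginal revenue: MR = 222 − 0.004Q. Set MR = MC: 222 − 0.004Q = 166 + 0.025Q → Q_m = 1931.0345.
Price P_m = 222 − 0.002·1931.0345 = 218.1379; MC(Q_m) = 166 + 0.025·1931.0345 = 214.2759.
Competitive Q* = 2074.0741, so ΔQ = 143.0396; wedge = 218.1379 − 214.2759 = 3.862.
DWL = ½ × 143.0396 × 3.862 = 276.21.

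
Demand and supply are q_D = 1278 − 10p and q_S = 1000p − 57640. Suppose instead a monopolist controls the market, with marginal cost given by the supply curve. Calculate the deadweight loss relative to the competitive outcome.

In inverse form: demand p = 127.8 − 0.1q, supply p = 57.64 + 0.001q.
Competitive equilibrium: 127.8 − 0.1q = 57.64 + 0.001q → q* = 694.65347, p* = 58.33465.
Marginal revenue: MR = 127.8 − 0.2q. Set MR = MC: 127.8 − 0.2q = 57.64 + 0.001q → q_m = 349.05473.
Price p_m = 127.8 − 0.1·349.05473 = 92.89453; MC(q_m) = 57.64 + 0.001·349.05473 = 57.98905.
Competitive q* = 694.65347, so Δq = 345.59874; wedge = 92.89453 − 57.98905 = 34.90548.
The triangle = ½ × 345.59874 × 34.90548 = 6031.64.

6031.64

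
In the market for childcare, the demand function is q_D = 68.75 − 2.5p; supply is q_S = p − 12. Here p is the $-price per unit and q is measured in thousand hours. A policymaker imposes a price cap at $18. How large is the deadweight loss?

$18 thousand

In inverse form: demand p = 27.5 − 0.4q, supply p = 12 + q.
Competitive equilibrium: 27.5 − 0.4q = 12 + q → q* = 11.0714, p* = 23.0714.
At the ceiling p = 18, quantity supplied = (18 − 12)/1 = 6.
Willingness to pay at q' = 6: 27.5 − 0.4·6 = 25.1.
Δq = 11.0714 − 6 = 5.0714; wedge = 25.1 − 18 = 7.1.
Deadweight loss = ½ × 5.0714 × 7.1 = $18 thousand.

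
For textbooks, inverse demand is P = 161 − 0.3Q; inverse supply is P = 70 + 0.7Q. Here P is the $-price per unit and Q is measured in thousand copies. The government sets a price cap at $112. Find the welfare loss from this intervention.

$480.50 thousand

Competitive equilibrium: 161 − 0.3Q = 70 + 0.7Q → Q* = 91, P* = 133.7.
At the ceiling P = 112, quantity supplied = (112 − 70)/0.7 = 60.
Willingness to pay at Q' = 60: 161 − 0.3·60 = 143.
ΔQ = 91 − 60 = 31; wedge = 143 − 112 = 31.
DWL = ½ × 31 × 31 = $480.50 thousand.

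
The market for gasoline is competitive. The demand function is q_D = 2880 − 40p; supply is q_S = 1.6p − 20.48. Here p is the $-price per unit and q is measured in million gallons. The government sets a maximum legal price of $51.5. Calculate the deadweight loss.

$276.29 million

In inverse form: demand p = 72 − 0.025q, supply p = 12.8 + 0.625q.
Competitive equilibrium: 72 − 0.025q = 12.8 + 0.625q → q* = 91.0769, p* = 69.7231.
At the ceiling p = 51.5, quantity supplied = (51.5 − 12.8)/0.625 = 61.92.
Willingness to pay at q' = 61.92: 72 − 0.025·61.92 = 70.452.
Δq = 91.0769 − 61.92 = 29.1569; wedge = 70.452 − 51.5 = 18.952.
The triangle = ½ × 29.1569 × 18.952 = $276.29 million.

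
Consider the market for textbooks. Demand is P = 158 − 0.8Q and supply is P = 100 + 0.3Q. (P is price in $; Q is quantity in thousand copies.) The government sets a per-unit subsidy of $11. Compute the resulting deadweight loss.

Competitive equilibrium: 158 − 0.8Q = 100 + 0.3Q → Q* = 52.7273, P* = 115.8182.
The subsidy lowers effective supply by 11: P = 89 + 0.3Q.
New quantity: 158 − 0.8Q = 89 + 0.3Q → Q' = 62.7273.
Overproduction ΔQ = 62.7273 − 52.7273 = 10; wedge = subsidy = 11.
Deadweight loss = ½ × 10 × 11 = $55 thousand.

$55 thousand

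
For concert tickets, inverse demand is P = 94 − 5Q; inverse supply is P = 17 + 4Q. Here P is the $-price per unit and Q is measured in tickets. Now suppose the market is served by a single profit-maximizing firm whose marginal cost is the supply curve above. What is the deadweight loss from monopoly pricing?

Competitive equilibrium: 94 − 5Q = 17 + 4Q → Q* = 8.5556, P* = 51.2222.
Marginal revenue: MR = 94 − 10Q. Set MR = MC: 94 − 10Q = 17 + 4Q → Q_m = 5.5.
Price P_m = 94 − 5·5.5 = 66.5; MC(Q_m) = 17 + 4·5.5 = 39.
Competitive Q* = 8.5556, so ΔQ = 3.0556; wedge = 66.5 − 39 = 27.5.
Deadweight loss = ½ × 3.0556 × 27.5 = $42.01.

$42.01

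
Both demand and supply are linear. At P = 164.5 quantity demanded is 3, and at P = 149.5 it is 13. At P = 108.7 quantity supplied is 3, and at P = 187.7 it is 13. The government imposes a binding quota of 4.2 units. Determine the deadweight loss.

105.43

Demand slope = (149.5 − 164.5)/(13 − 3) = −1.5, so P = 169 − 1.5Q.
Supply slope = (187.7 − 108.7)/(13 − 3) = 7.9, so P = 85 + 7.9Q.
Competitive equilibrium: 169 − 1.5Q = 85 + 7.9Q → Q* = 8.9362, P* = 155.5957.
At Q = 4.2: demand price = 169 − 1.5·4.2 = 162.7; supply price = 85 + 7.9·4.2 = 118.18.
ΔQ = 8.9362 − 4.2 = 4.7362; wedge = 162.7 − 118.18 = 44.52.
Welfare loss = ½ × 4.7362 × 44.52 = 105.43.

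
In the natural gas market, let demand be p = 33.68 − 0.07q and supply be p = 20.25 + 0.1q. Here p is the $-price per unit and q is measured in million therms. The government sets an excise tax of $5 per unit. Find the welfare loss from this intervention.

Competitive equilibrium: 33.68 − 0.07q = 20.25 + 0.1q → q* = 79, p* = 28.15.
With the tax, the buyer price exceeds the seller price by 5: (33.68 − 0.07q) − (20.25 + 0.1q) = 5 → q' = 49.5882.
Δq = 79 − 49.5882 = 29.4118; the wedge equals the tax, 5.
DWL = ½ × 29.4118 × 5 = $73.53 million.

$73.53 million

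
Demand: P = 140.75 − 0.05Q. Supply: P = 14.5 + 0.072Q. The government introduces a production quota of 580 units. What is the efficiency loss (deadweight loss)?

Competitive equilibrium: 140.75 − 0.05Q = 14.5 + 0.072Q → Q* = 1034.8361, P* = 89.0082.
At Q = 580: demand price = 140.75 − 0.05·580 = 111.75; supply price = 14.5 + 0.072·580 = 56.26.
ΔQ = 1034.8361 − 580 = 454.8361; wedge = 111.75 − 56.26 = 55.49.
Welfare loss = ½ × 454.8361 × 55.49 = 12619.43.

12619.43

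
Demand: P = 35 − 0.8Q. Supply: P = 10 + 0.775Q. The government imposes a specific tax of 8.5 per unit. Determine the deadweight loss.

Competitive equilibrium: 35 − 0.8Q = 10 + 0.775Q → Q* = 15.873, P* = 22.3016.
With the tax, the buyer price exceeds the seller price by 8.5: (35 − 0.8Q) − (10 + 0.775Q) = 8.5 → Q' = 10.4762.
ΔQ = 15.873 − 10.4762 = 5.3968; the wedge equals the tax, 8.5.
DWL = ½ × 5.3968 × 8.5 = 22.94.

22.94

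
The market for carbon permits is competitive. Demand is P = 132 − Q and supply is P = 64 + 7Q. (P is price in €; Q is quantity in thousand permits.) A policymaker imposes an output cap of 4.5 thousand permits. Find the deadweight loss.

€64 thousand

Competitive equilibrium: 132 − Q = 64 + 7Q → Q* = 8.5, P* = 123.5.
At Q = 4.5: demand price = 132 − 1·4.5 = 127.5; supply price = 64 + 7·4.5 = 95.5.
ΔQ = 8.5 − 4.5 = 4; wedge = 127.5 − 95.5 = 32.
Welfare loss = ½ × 4 × 32 = €64 thousand.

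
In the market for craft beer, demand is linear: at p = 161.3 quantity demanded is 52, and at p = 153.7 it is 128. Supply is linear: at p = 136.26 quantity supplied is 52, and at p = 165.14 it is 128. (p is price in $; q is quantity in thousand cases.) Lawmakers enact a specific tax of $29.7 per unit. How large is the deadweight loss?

$918.84 thousand

Demand slope = (153.7 − 161.3)/(128 − 52) = −0.1, so p = 166.5 − 0.1q.
Supply slope = (165.14 − 136.26)/(128 − 52) = 0.38, so p = 116.5 + 0.38q.
Competitive equilibrium: 166.5 − 0.1q = 116.5 + 0.38q → q* = 104.1667, p* = 156.0833.
With the tax, the buyer price exceeds the seller price by 29.7: (166.5 − 0.1q) − (116.5 + 0.38q) = 29.7 → q' = 42.2917.
Δq = 104.1667 − 42.2917 = 61.875; the wedge equals the tax, 29.7.
Deadweight loss = ½ × 61.875 × 29.7 = $918.84 thousand.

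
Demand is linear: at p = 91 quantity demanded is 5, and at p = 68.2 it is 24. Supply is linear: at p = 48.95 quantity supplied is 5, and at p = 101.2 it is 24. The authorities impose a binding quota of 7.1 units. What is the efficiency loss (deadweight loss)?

144.23

Demand slope = (68.2 − 91)/(24 − 5) = −1.2, so p = 97 − 1.2q.
Supply slope = (101.2 − 48.95)/(24 − 5) = 2.75, so p = 35.2 + 2.75q.
Competitive equilibrium: 97 − 1.2q = 35.2 + 2.75q → q* = 15.6456, p* = 78.2253.
At q = 7.1: demand price = 97 − 1.2·7.1 = 88.48; supply price = 35.2 + 2.75·7.1 = 54.725.
Δq = 15.6456 − 7.1 = 8.5456; wedge = 88.48 − 54.725 = 33.755.
Deadweight loss = ½ × 8.5456 × 33.755 = 144.23.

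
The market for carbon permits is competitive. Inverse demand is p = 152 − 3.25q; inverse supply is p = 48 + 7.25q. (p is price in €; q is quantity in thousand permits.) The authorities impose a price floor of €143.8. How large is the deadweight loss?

Competitive equilibrium: 152 − 3.25q = 48 + 7.25q → q* = 9.9048, p* = 119.8095.
At the floor p = 143.8, quantity demanded = (152 − 143.8)/3.25 = 2.5231.
Sellers' marginal cost at q' = 2.5231: 48 + 7.25·2.5231 = 66.2925.
Δq = 9.9048 − 2.5231 = 7.3817; wedge = 143.8 − 66.2925 = 77.5075.
The triangle = ½ × 7.3817 × 77.5075 = €286.07 thousand.

€286.07 thousand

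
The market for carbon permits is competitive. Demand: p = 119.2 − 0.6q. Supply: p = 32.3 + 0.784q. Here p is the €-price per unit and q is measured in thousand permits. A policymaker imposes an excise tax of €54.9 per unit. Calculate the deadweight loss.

€1088.88 thousand

Competitive equilibrium: 119.2 − 0.6q = 32.3 + 0.784q → q* = 62.789, p* = 81.5266.
With the tax, the buyer price exceeds the seller price by 54.9: (119.2 − 0.6q) − (32.3 + 0.784q) = 54.9 → q' = 23.1214.
Δq = 62.789 − 23.1214 = 39.6676; the wedge equals the tax, 54.9.
The triangle = ½ × 39.6676 × 54.9 = €1088.88 thousand.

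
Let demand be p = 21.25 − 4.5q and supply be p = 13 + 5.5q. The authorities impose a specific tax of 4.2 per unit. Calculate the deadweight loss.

Competitive equilibrium: 21.25 − 4.5q = 13 + 5.5q → q* = 0.825, p* = 17.5375.
With the tax, the buyer price exceeds the seller price by 4.2: (21.25 − 4.5q) − (13 + 5.5q) = 4.2 → q' = 0.405.
Δq = 0.825 − 0.405 = 0.42; the wedge equals the tax, 4.2.
Welfare loss = ½ × 0.42 × 4.2 = 0.882.

0.882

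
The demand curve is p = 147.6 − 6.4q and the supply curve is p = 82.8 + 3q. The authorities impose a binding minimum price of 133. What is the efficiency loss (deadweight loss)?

99.99

Competitive equilibrium: 147.6 − 6.4q = 82.8 + 3q → q* = 6.8936, p* = 103.4809.
At the floor p = 133, quantity demanded = (147.6 − 133)/6.4 = 2.2813.
Sellers' marginal cost at q' = 2.2813: 82.8 + 3·2.2813 = 89.6439.
Δq = 6.8936 − 2.2813 = 4.6123; wedge = 133 − 89.6439 = 43.3561.
Welfare loss = ½ × 4.6123 × 43.3561 = 99.99.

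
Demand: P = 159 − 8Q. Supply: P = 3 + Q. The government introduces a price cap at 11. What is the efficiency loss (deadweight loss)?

Competitive equilibrium: 159 − 8Q = 3 + Q → Q* = 17.3333, P* = 20.3333.
At the ceiling P = 11, quantity supplied = (11 − 3)/1 = 8.
Willingness to pay at Q' = 8: 159 − 8·8 = 95.
ΔQ = 17.3333 − 8 = 9.3333; wedge = 95 − 11 = 84.
Deadweight loss = ½ × 9.3333 × 84 = 392.

392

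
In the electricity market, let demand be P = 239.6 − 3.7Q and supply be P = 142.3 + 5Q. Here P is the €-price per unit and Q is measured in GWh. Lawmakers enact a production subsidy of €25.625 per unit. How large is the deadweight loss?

Competitive equilibrium: 239.6 − 3.7Q = 142.3 + 5Q → Q* = 11.1839, P* = 198.2195.
The subsidy lowers effective supply by 25.625: P = 116.675 + 5Q.
New quantity: 239.6 − 3.7Q = 116.675 + 5Q → Q' = 14.1293.
Overproduction ΔQ = 14.1293 − 11.1839 = 2.9454; wedge = subsidy = 25.625.
Deadweight loss = ½ × 2.9454 × 25.625 = €37.74.

€37.74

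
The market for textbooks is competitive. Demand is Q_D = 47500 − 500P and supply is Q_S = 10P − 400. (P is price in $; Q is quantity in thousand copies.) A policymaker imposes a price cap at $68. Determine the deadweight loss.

$3426.83 thousand

In inverse form: demand P = 95 − 0.002Q, supply P = 40 + 0.1Q.
Competitive equilibrium: 95 − 0.002Q = 40 + 0.1Q → Q* = 539.2157, P* = 93.9216.
At the ceiling P = 68, quantity supplied = (68 − 40)/0.1 = 280.
Willingness to pay at Q' = 280: 95 − 0.002·280 = 94.44.
ΔQ = 539.2157 − 280 = 259.2157; wedge = 94.44 − 68 = 26.44.
The triangle = ½ × 259.2157 × 26.44 = $3426.83 thousand.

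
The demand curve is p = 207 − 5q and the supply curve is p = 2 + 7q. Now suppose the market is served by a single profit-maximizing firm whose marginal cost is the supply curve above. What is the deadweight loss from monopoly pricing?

151.47

Competitive equilibrium: 207 − 5q = 2 + 7q → q* = 17.0833, p* = 121.5833.
Marginal revenue: MR = 207 − 10q. Set MR = MC: 207 − 10q = 2 + 7q → q_m = 12.0588.
Price p_m = 207 − 5·12.0588 = 146.706; MC(q_m) = 2 + 7·12.0588 = 86.4116.
Competitive q* = 17.0833, so Δq = 5.0245; wedge = 146.706 − 86.4116 = 60.2944.
Deadweight loss = ½ × 5.0245 × 60.2944 = 151.47.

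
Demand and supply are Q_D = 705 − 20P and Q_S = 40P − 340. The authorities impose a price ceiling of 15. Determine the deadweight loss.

In inverse form: demand P = 35.25 − 0.05Q, supply P = 8.5 + 0.025Q.
Competitive equilibrium: 35.25 − 0.05Q = 8.5 + 0.025Q → Q* = 356.6667, P* = 17.4167.
At the ceiling P = 15, quantity supplied = (15 − 8.5)/0.025 = 260.
Willingness to pay at Q' = 260: 35.25 − 0.05·260 = 22.25.
ΔQ = 356.6667 − 260 = 96.6667; wedge = 22.25 − 15 = 7.25.
The triangle = ½ × 96.6667 × 7.25 = 350.42.

350.42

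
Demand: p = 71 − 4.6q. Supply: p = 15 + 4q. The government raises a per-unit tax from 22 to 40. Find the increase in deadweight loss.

64.88

Competitive equilibrium: 71 − 4.6q = 15 + 4q → q* = 6.5116, p* = 41.0465.
For a per-unit tax t: Δq = t/8.6, so DWL = ½·t·(t/8.6) = t²/17.2.
At t = 22: DWL = 28.14. At t = 40: DWL = 93.023.
Increase = 93.023 − 28.14 = 64.88.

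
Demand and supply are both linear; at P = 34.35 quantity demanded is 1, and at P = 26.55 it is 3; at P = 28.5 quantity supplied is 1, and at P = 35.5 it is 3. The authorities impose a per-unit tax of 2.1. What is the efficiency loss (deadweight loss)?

0.30

Demand slope = (26.55 − 34.35)/(3 − 1) = −3.9, so P = 38.25 − 3.9Q.
Supply slope = (35.5 − 28.5)/(3 − 1) = 3.5, so P = 25 + 3.5Q.
Competitive equilibrium: 38.25 − 3.9Q = 25 + 3.5Q → Q* = 1.7905, P* = 31.2669.
With the tax, the buyer price exceeds the seller price by 2.1: (38.25 − 3.9Q) − (25 + 3.5Q) = 2.1 → Q' = 1.5068.
ΔQ = 1.7905 − 1.5068 = 0.2837; the wedge equals the tax, 2.1.
Welfare loss = ½ × 0.2837 × 2.1 = 0.30.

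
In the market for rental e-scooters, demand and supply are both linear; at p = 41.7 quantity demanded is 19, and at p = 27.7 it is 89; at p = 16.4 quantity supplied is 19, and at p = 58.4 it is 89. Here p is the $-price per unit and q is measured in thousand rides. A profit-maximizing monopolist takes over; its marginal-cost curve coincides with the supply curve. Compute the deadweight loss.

Demand slope = (27.7 − 41.7)/(89 − 19) = −0.2, so p = 45.5 − 0.2q.
Supply slope = (58.4 − 16.4)/(89 − 19) = 0.6, so p = 5 + 0.6q.
Competitive equilibrium: 45.5 − 0.2q = 5 + 0.6q → q* = 50.625, p* = 35.375.
Marginal revenue: MR = 45.5 − 0.4q. Set MR = MC: 45.5 − 0.4q = 5 + 0.6q → q_m = 40.5.
Price p_m = 45.5 − 0.2·40.5 = 37.4; MC(q_m) = 5 + 0.6·40.5 = 29.3.
Competitive q* = 50.625, so Δq = 10.125; wedge = 37.4 − 29.3 = 8.1.
Welfare loss = ½ × 10.125 × 8.1 = $41.01 thousand.

$41.01 thousand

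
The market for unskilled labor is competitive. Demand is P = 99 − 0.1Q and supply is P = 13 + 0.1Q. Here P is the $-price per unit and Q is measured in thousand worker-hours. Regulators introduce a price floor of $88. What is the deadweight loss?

$10240 thousand

Competitive equilibrium: 99 − 0.1Q = 13 + 0.1Q → Q* = 430, P* = 56.
At the floor P = 88, quantity demanded = (99 − 88)/0.1 = 110.
Sellers' marginal cost at Q' = 110: 13 + 0.1·110 = 24.
ΔQ = 430 − 110 = 320; wedge = 88 − 24 = 64.
Welfare loss = ½ × 320 × 64 = $10240 thousand.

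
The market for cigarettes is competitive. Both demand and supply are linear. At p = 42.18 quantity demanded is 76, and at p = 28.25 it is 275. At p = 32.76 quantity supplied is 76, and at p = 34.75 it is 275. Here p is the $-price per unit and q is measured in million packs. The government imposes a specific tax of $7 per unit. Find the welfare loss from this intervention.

$306.25 million

Demand slope = (28.25 − 42.18)/(275 − 76) = −0.07, so p = 47.5 − 0.07q.
Supply slope = (34.75 − 32.76)/(275 − 76) = 0.01, so p = 32 + 0.01q.
Competitive equilibrium: 47.5 − 0.07q = 32 + 0.01q → q* = 193.75, p* = 33.9375.
With the tax, the buyer price exceeds the seller price by 7: (47.5 − 0.07q) − (32 + 0.01q) = 7 → q' = 106.25.
Δq = 193.75 − 106.25 = 87.5; the wedge equals the tax, 7.
Deadweight loss = ½ × 87.5 × 7 = $306.25 million.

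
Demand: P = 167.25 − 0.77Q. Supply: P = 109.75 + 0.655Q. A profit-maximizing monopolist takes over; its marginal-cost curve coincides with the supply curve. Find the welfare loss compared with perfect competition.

Competitive equilibrium: 167.25 − 0.77Q = 109.75 + 0.655Q → Q* = 40.3509, P* = 136.1798.
Marginal revenue: MR = 167.25 − 1.54Q. Set MR = MC: 167.25 − 1.54Q = 109.75 + 0.655Q → Q_m = 26.1959.
Price P_m = 167.25 − 0.77·26.1959 = 147.0792; MC(Q_m) = 109.75 + 0.655·26.1959 = 126.9083.
Competitive Q* = 40.3509, so ΔQ = 14.155; wedge = 147.0792 − 126.9083 = 20.1709.
The triangle = ½ × 14.155 × 20.1709 = 142.76.

142.76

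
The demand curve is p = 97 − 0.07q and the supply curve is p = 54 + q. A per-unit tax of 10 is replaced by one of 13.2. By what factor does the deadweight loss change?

1.7424

Competitive equilibrium: 97 − 0.07q = 54 + q → q* = 40.1869, p* = 94.1869.
For a per-unit tax t: Δq = t/1.07, so DWL = ½·t·(t/1.07) = t²/2.14.
At t = 10: DWL = 46.729. At t = 13.2: DWL = 81.421.
Ratio = (13.2/10)² = 1.7424.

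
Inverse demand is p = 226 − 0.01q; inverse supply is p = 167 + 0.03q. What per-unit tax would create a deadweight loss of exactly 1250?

Competitive equilibrium: 226 − 0.01q = 167 + 0.03q → q* = 1475, p* = 211.25.
A tax t gives Δq = t/0.04 and wedge t, so DWL = t²/0.08.
t²/0.08 = 1250 → t² = 100 → t = 10.

10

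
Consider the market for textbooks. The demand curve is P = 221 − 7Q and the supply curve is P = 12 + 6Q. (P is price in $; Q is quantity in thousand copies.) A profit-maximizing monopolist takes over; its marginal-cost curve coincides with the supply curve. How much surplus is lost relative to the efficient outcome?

Competitive equilibrium: 221 − 7Q = 12 + 6Q → Q* = 16.0769, P* = 108.4615.
Marginal revenue: MR = 221 − 14Q. Set MR = MC: 221 − 14Q = 12 + 6Q → Q_m = 10.45.
Price P_m = 221 − 7·10.45 = 147.85; MC(Q_m) = 12 + 6·10.45 = 74.7.
Competitive Q* = 16.0769, so ΔQ = 5.6269; wedge = 147.85 − 74.7 = 73.15.
The triangle = ½ × 5.6269 × 73.15 = $205.80 thousand.

$205.80 thousand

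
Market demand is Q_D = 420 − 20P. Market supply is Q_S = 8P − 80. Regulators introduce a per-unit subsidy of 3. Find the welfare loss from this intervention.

25.71

In inverse form: demand P = 21 − 0.05Q, supply P = 10 + 0.125Q.
Competitive equilibrium: 21 − 0.05Q = 10 + 0.125Q → Q* = 62.8571, P* = 17.8571.
The subsidy lowers effective supply by 3: P = 7 + 0.125Q.
New quantity: 21 − 0.05Q = 7 + 0.125Q → Q' = 80.
Overproduction ΔQ = 80 − 62.8571 = 17.1429; wedge = subsidy = 3.
Welfare loss = ½ × 17.1429 × 3 = 25.71.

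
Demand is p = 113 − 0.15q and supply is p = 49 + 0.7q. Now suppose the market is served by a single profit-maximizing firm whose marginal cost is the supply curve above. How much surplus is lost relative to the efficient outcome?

Competitive equilibrium: 113 − 0.15q = 49 + 0.7q → q* = 75.2941, p* = 101.7059.
Marginal revenue: MR = 113 − 0.3q. Set MR = MC: 113 − 0.3q = 49 + 0.7q → q_m = 64.
Price p_m = 113 − 0.15·64 = 103.4; MC(q_m) = 49 + 0.7·64 = 93.8.
Competitive q* = 75.2941, so Δq = 11.2941; wedge = 103.4 − 93.8 = 9.6.
The triangle = ½ × 11.2941 × 9.6 = 54.21.

54.21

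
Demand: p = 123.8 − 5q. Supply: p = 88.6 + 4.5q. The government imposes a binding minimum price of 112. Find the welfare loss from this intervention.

Competitive equilibrium: 123.8 − 5q = 88.6 + 4.5q → q* = 3.7053, p* = 105.2737.
At the floor p = 112, quantity demanded = (123.8 − 112)/5 = 2.36.
Sellers' marginal cost at q' = 2.36: 88.6 + 4.5·2.36 = 99.22.
Δq = 3.7053 − 2.36 = 1.3453; wedge = 112 − 99.22 = 12.78.
The triangle = ½ × 1.3453 × 12.78 = 8.60.

8.60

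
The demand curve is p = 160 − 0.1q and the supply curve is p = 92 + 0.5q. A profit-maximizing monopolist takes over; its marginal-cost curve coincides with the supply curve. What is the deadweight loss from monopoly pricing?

Competitive equilibrium: 160 − 0.1q = 92 + 0.5q → q* = 113.3333, p* = 148.6667.
Marginal revenue: MR = 160 − 0.2q. Set MR = MC: 160 − 0.2q = 92 + 0.5q → q_m = 97.1429.
Price p_m = 160 − 0.1·97.1429 = 150.2857; MC(q_m) = 92 + 0.5·97.1429 = 140.5715.
Competitive q* = 113.3333, so Δq = 16.1904; wedge = 150.2857 − 140.5715 = 9.7142.
Deadweight loss = ½ × 16.1904 × 9.7142 = 78.64.

78.64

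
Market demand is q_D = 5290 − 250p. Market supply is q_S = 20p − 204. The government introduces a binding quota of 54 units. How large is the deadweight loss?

599.13

In inverse form: demand p = 21.16 − 0.004q, supply p = 10.2 + 0.05q.
Competitive equilibrium: 21.16 − 0.004q = 10.2 + 0.05q → q* = 202.963, p* = 20.3481.
At q = 54: demand price = 21.16 − 0.004·54 = 20.944; supply price = 10.2 + 0.05·54 = 12.9.
Δq = 202.963 − 54 = 148.963; wedge = 20.944 − 12.9 = 8.044.
Welfare loss = ½ × 148.963 × 8.044 = 599.13.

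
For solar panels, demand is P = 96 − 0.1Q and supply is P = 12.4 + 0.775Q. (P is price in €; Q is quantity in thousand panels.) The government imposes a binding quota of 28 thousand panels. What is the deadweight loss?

€1995.89 thousand

Competitive equilibrium: 96 − 0.1Q = 12.4 + 0.775Q → Q* = 95.5429, P* = 86.4457.
At Q = 28: demand price = 96 − 0.1·28 = 93.2; supply price = 12.4 + 0.775·28 = 34.1.
ΔQ = 95.5429 − 28 = 67.5429; wedge = 93.2 − 34.1 = 59.1.
Deadweight loss = ½ × 67.5429 × 59.1 = €1995.89 thousand.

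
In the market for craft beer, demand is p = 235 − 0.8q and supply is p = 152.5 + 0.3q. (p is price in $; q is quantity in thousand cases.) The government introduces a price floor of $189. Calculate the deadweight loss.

Competitive equilibrium: 235 − 0.8q = 152.5 + 0.3q → q* = 75, p* = 175.
At the floor p = 189, quantity demanded = (235 − 189)/0.8 = 57.5.
Sellers' marginal cost at q' = 57.5: 152.5 + 0.3·57.5 = 169.75.
Δq = 75 − 57.5 = 17.5; wedge = 189 − 169.75 = 19.25.
Welfare loss = ½ × 17.5 × 19.25 = $168.44 thousand.

$168.44 thousand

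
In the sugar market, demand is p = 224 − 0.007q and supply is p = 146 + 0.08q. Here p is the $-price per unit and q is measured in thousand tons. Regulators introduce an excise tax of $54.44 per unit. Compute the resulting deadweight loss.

$17032.84 thousand

Competitive equilibrium: 224 − 0.007q = 146 + 0.08q → q* = 896.5517, p* = 217.7241.
With the tax, the buyer price exceeds the seller price by 54.44: (224 − 0.007q) − (146 + 0.08q) = 54.44 → q' = 270.8046.
Δq = 896.5517 − 270.8046 = 625.7471; the wedge equals the tax, 54.44.
The triangle = ½ × 625.7471 × 54.44 = $17032.84 thousand.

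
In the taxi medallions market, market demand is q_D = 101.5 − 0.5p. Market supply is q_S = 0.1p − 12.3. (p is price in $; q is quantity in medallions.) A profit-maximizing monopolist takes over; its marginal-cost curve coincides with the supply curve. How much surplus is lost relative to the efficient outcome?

$5.44

In inverse form: demand p = 203 − 2q, supply p = 123 + 10q.
Competitive equilibrium: 203 − 2q = 123 + 10q → q* = 6.6667, p* = 189.6667.
Marginal revenue: MR = 203 − 4q. Set MR = MC: 203 − 4q = 123 + 10q → q_m = 5.7143.
Price p_m = 203 − 2·5.7143 = 191.5714; MC(q_m) = 123 + 10·5.7143 = 180.143.
Competitive q* = 6.6667, so Δq = 0.9524; wedge = 191.5714 − 180.143 = 11.4284.
Deadweight loss = ½ × 0.9524 × 11.4284 = $5.44.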